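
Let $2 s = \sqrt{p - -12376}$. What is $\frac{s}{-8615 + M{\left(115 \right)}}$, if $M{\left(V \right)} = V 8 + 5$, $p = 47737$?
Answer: $- \frac{\sqrt{60113}}{15380} \approx -0.015941$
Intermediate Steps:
$M{\left(V \right)} = 5 + 8 V$ ($M{\left(V \right)} = 8 V + 5 = 5 + 8 V$)
$s = \frac{\sqrt{60113}}{2}$ ($s = \frac{\sqrt{47737 - -12376}}{2} = \frac{\sqrt{47737 + 12376}}{2} = \frac{\sqrt{60113}}{2} \approx 122.59$)
$\frac{s}{-8615 + M{\left(115 \right)}} = \frac{\frac{1}{2} \sqrt{60113}}{-8615 + \left(5 + 8 \cdot 115\right)} = \frac{\frac{1}{2} \sqrt{60113}}{-8615 + \left(5 + 920\right)} = \frac{\frac{1}{2} \sqrt{60113}}{-8615 + 925} = \frac{\frac{1}{2} \sqrt{60113}}{-7690} = \frac{\sqrt{60113}}{2} \left(- \frac{1}{7690}\right) = - \frac{\sqrt{60113}}{15380}$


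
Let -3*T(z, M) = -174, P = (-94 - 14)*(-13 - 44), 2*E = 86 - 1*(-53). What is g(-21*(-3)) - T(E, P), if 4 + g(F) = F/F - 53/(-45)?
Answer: -2692/45 ≈ -59.822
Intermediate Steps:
g(F) = -82/45 (g(F) = -4 + (F/F - 53/(-45)) = -4 + (1 - 53*(-1/45)) = -4 + (1 + 53/45) = -4 + 98/45 = -82/45)
E = 139/2 (E = (86 - 1*(-53))/2 = (86 + 53)/2 = (½)*139 = 139/2 ≈ 69.500)
P = 6156 (P = -108*(-57) = 6156)
T(z, M) = 58 (T(z, M) = -⅓*(-174) = 58)
g(-21*(-3)) - T(E, P) = -82/45 - 1*58 = -82/45 - 58 = -2692/45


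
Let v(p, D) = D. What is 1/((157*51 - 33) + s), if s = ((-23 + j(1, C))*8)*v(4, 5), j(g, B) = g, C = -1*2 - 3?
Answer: 1/7094 ≈ 0.00014096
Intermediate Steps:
C = -5 (C = -2 - 3 = -5)
s = -880 (s = ((-23 + 1)*8)*5 = -22*8*5 = -176*5 = -880)
1/((157*51 - 33) + s) = 1/((157*51 - 33) - 880) = 1/((8007 - 33) - 880) = 1/(7974 - 880) = 1/7094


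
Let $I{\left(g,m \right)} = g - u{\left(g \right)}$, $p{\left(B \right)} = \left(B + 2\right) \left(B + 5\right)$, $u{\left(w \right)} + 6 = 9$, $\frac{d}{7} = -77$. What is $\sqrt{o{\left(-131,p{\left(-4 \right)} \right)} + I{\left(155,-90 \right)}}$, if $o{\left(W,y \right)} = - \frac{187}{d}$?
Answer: $\frac{\sqrt{7465}}{7} \approx 12.343$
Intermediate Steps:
$d = -539$ ($d = 7 \left(-77\right) = -539$)
$u{\left(w \right)} = 3$ ($u{\left(w \right)} = -6 + 9 = 3$)
$p{\left(B \right)} = \left(2 + B\right) \left(5 + B\right)$
$o{\left(W,y \right)} = \frac{17}{49}$ ($o{\left(W,y \right)} = - \frac{187}{-539} = \left(-187\right) \left(- \frac{1}{539}\right) = \frac{17}{49}$)
$I{\left(g,m \right)} = -3 + g$ ($I{\left(g,m \right)} = g - 3 = -3 + g$)
$\sqrt{o{\left(-131,p{\left(-4 \right)} \right)} + I{\left(155,-90 \right)}} = \sqrt{\frac{17}{49} + \left(-3 + 155\right)} = \sqrt{\frac{17}{49} + 152} = \sqrt{\frac{7465}{49}} = \frac{\sqrt{7465}}{7}$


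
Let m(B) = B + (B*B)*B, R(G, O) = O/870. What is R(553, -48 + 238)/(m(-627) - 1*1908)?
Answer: -19/21445014366 ≈ -8.8599e-10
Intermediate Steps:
R(G, O) = O/870 (R(G, O) = O*(1/870) = O/870)
m(B) = B + B³ (m(B) = B + B²*B = B + B³)
R(553, -48 + 238)/(m(-627) - 1*1908) = ((-48 + 238)/870)/((-627 + (-627)³) - 1*1908) = ((1/870)*190)/((-627 - 246491883) - 1908) = 19/(87*(-246492510 - 1908)) = (19/87)/(-246494418) = (19/87)*(-1/246494418) = -19/21445014366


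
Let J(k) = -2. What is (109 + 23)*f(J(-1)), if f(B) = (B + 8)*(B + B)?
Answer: -3168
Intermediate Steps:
f(B) = 2*B*(8 + B) (f(B) = (8 + B)*(2*B) = 2*B*(8 + B))
(109 + 23)*f(J(-1)) = (109 + 23)*(2*(-2)*(8 - 2)) = 132*(2*(-2)*6) = 132*(-24) = -3168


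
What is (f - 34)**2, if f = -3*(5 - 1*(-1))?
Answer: 2704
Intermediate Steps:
f = -18 (f = -3*(5 + 1) = -3*6 = -18)
(f - 34)**2 = (-18 - 34)**2 = (-52)**2 = 2704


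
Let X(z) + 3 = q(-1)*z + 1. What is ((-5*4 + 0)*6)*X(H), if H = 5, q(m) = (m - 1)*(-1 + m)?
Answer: -2160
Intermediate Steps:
q(m) = (-1 + m)² (q(m) = (-1 + m)*(-1 + m) = (-1 + m)²)
X(z) = -2 + 4*z (X(z) = -3 + ((-1 - 1)²*z + 1) = -3 + ((-2)²*z + 1) = -3 + (4*z + 1) = -3 + (1 + 4*z) = -2 + 4*z)
((-5*4 + 0)*6)*X(H) = ((-5*4 + 0)*6)*(-2 + 4*5) = ((-20 + 0)*6)*(-2 + 20) = -20*6*18 = -120*18 = -2160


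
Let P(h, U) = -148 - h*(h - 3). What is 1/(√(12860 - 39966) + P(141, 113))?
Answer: -9803/192211171 - I*√27106/384422342 ≈ -5.1001e-5 - 4.2828e-7*I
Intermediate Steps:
P(h, U) = -148 - h*(-3 + h)
1/(√(12860 - 39966) + P(141, 113)) = 1/(√(12860 - 39966) + (-148 - 1*141² + 3*141)) = 1/(√(-27106) + (-148 - 1*19881 + 423)) = 1/(I*√27106 + (-148 - 19881 + 423)) = 1/(I*√27106 - 19606) = 1/(-19606 + I*√27106)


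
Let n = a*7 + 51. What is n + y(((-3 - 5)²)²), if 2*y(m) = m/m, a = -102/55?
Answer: 4237/110 ≈ 38.518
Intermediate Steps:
a = -102/55 (a = -102*1/55 = -102/55 ≈ -1.8545)
y(m) = ½ (y(m) = (m/m)/2 = (½)*1 = ½)
n = 2091/55 (n = -102/55*7 + 51 = -714/55 + 51 = 2091/55 ≈ 38.018)
n + y(((-3 - 5)²)²) = 2091/55 + ½ = 4237/110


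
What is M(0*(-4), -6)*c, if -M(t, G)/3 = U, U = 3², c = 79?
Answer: -2133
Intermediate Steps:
U = 9
M(t, G) = -27 (M(t, G) = -3*9 = -27)
M(0*(-4), -6)*c = -27*79 = -2133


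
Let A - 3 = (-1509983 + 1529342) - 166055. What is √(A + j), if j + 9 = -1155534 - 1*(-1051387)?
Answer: I*√250849 ≈ 500.85*I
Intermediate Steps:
A = -146693 (A = 3 + ((-1509983 + 1529342) - 166055) = 3 + (19359 - 166055) = 3 - 146696 = -146693)
j = -104156 (j = -9 + (-1155534 - 1*(-1051387)) = -9 + (-1155534 + 1051387) = -9 - 104147 = -104156)
√(A + j) = √(-146693 - 104156) = √(-250849) = I*√250849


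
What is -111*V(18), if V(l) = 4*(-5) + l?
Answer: 222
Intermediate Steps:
V(l) = -20 + l
-111*V(18) = -111*(-20 + 18) = -111*(-2) = 222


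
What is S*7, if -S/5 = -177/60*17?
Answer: 7021/4 ≈ 1755.3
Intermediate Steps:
S = 1003/4 (S = -5*(-177/60)*17 = -5*(-177*1/60)*17 = -(-59)*17/4 = -5*(-1003/20) = 1003/4 ≈ 250.75)
S*7 = (1003/4)*7 = 7021/4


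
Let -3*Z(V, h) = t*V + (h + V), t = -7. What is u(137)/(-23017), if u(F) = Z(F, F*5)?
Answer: -137/69051 ≈ -0.0019840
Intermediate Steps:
Z(V, h) = 2*V - h/3 (Z(V, h) = -(-7*V + (h + V))/3 = -(-7*V + (V + h))/3 = -(h - 6*V)/3 = 2*V - h/3)
u(F) = F/3 (u(F) = 2*F - F*5/3 = 2*F - 5*F/3 = F/3)
u(137)/(-23017) = ((⅓)*137)/(-23017) = (137/3)*(-1/23017) = -137/69051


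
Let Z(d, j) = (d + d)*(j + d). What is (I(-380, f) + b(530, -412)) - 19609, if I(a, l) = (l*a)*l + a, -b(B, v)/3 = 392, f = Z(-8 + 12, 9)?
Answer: -4131245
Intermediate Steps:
Z(d, j) = 2*d*(d + j) (Z(d, j) = (2*d)*(d + j) = 2*d*(d + j))
f = 104 (f = 2*(-8 + 12)*((-8 + 12) + 9) = 2*4*(4 + 9) = 2*4*13 = 104)
b(B, v) = -1176 (b(B, v) = -3*392 = -1176)
I(a, l) = a + a*l² (I(a, l) = (a*l)*l + a = a*l² + a = a + a*l²)
(I(-380, f) + b(530, -412)) - 19609 = (-380*(1 + 104²) - 1176) - 19609 = (-380*(1 + 10816) - 1176) - 19609 = (-380*10817 - 1176) - 19609 = (-4110460 - 1176) - 19609 = -4111636 - 19609 = -4131245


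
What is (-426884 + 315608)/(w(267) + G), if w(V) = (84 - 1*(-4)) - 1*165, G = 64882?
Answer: -111276/64805 ≈ -1.7171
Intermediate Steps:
w(V) = -77 (w(V) = (84 + 4) - 165 = 88 - 165 = -77)
(-426884 + 315608)/(w(267) + G) = (-426884 + 315608)/(-77 + 64882) = -111276/64805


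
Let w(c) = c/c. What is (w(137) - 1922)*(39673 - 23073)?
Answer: -31888600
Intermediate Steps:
w(c) = 1
(w(137) - 1922)*(39673 - 23073) = (1 - 1922)*(39673 - 23073) = -1921*16600 = -31888600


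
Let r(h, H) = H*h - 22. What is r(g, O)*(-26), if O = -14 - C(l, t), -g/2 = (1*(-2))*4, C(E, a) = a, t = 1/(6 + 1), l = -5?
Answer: 45188/7 ≈ 6455.4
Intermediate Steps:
t = ⅐ (t = 1/7 = ⅐ ≈ 0.14286)
g = 16 (g = -2*1*(-2)*4 = -(-4)*4 = -2*(-8) = 16)
O = -99/7 (O = -14 - 1*⅐ = -14 - ⅐ = -99/7 ≈ -14.143)
r(h, H) = -22 + H*h
r(g, O)*(-26) = (-22 - 99/7*16)*(-26) = (-22 - 1584/7)*(-26) = -1738/7*(-26) = 45188/7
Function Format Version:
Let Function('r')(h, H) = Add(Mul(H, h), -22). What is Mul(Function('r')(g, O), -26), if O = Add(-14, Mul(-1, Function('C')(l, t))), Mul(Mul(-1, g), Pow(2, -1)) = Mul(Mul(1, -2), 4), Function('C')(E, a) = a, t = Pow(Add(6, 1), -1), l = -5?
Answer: Rational(45188, 7) ≈ 6455.4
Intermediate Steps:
t = Rational(1, 7) (t = Pow(7, -1) = Rational(1, 7) ≈ 0.14286)
g = 16 (g = Mul(-2, Mul(Mul(1, -2), 4)) = Mul(-2, Mul(-2, 4)) = Mul(-2, -8) = 16)
O = Rational(-99, 7) (O = Add(-14, Mul(-1, Rational(1, 7))) = Add(-14, Rational(-1, 7)) = Rational(-99, 7) ≈ -14.143)
Function('r')(h, H) = Add(-22, Mul(H, h))
Mul(Function('r')(g, O), -26) = Mul(Add(-22, Mul(Rational(-99, 7), 16)), -26) = Mul(Add(-22, Rational(-1584, 7)), -26) = Mul(Rational(-1738, 7), -26) = Rational(45188, 7)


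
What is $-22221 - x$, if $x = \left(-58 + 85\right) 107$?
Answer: $-25110$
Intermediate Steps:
$x = 2889$ ($x = 27 \cdot 107 = 2889$)
$-22221 - x = -22221 - 2889 = -25110$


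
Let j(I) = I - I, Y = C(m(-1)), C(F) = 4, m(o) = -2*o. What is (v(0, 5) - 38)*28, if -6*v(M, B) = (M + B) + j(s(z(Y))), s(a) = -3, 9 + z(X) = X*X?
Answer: -3262/3 ≈ -1087.3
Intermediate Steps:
Y = 4
z(X) = -9 + X² (z(X) = -9 + X*X = -9 + X²)
j(I) = 0
v(M, B) = -B/6 - M/6 (v(M, B) = -((M + B) + 0)/6 = -((B + M) + 0)/6 = -(B + M)/6 = -B/6 - M/6)
(v(0, 5) - 38)*28 = ((-⅙*5 - ⅙*0) - 38)*28 = ((-⅚ + 0) - 38)*28 = (-⅚ - 38)*28 = -233/6*28 = -3262/3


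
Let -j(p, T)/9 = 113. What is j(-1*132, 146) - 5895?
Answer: -6912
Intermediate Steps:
j(p, T) = -1017 (j(p, T) = -9*113 = -1017)
j(-1*132, 146) - 5895 = -1017 - 5895 = -6912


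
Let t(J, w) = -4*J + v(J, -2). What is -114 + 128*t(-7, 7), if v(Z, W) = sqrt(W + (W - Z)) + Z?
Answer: 2574 + 128*sqrt(3) ≈ 2795.7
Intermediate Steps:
v(Z, W) = Z + sqrt(-Z + 2*W) (v(Z, W) = sqrt(-Z + 2*W) + Z = Z + sqrt(-Z + 2*W))
t(J, w) = sqrt(-4 - J) - 3*J (t(J, w) = -4*J + (J + sqrt(-J + 2*(-2))) = -4*J + (J + sqrt(-J - 4)) = -4*J + (J + sqrt(-4 - J)) = sqrt(-4 - J) - 3*J)
-114 + 128*t(-7, 7) = -114 + 128*(sqrt(-4 - 1*(-7)) - 3*(-7)) = -114 + 128*(sqrt(-4 + 7) + 21) = -114 + 128*(sqrt(3) + 21) = -114 + 128*(21 + sqrt(3)) = -114 + (2688 + 128*sqrt(3)) = 2574 + 128*sqrt(3)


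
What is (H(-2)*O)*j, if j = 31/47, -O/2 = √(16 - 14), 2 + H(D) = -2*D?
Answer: -124*√2/47 ≈ -3.7311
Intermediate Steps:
H(D) = -2 - 2*D
O = -2*√2 (O = -2*√(16 - 14) = -2*√2 ≈ -2.8284)
j = 31/47 (j = 31*(1/47) = 31/47 ≈ 0.65957)
(H(-2)*O)*j = ((-2 - 2*(-2))*(-2*√2))*(31/47) = ((-2 + 4)*(-2*√2))*(31/47) = (2*(-2*√2))*(31/47) = -4*√2*(31/47) = -124*√2/47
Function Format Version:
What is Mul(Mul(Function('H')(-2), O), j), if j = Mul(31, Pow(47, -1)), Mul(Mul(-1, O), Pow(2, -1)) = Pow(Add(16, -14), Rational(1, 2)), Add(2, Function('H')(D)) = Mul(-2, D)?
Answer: Mul(Rational(-124, 47), Pow(2, Rational(1, 2))) ≈ -3.7311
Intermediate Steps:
Function('H')(D) = Add(-2, Mul(-2, D))
O = Mul(-2, Pow(2, Rational(1, 2))) (O = Mul(-2, Pow(Add(16, -14), Rational(1, 2))) = Mul(-2, Pow(2, Rational(1, 2))) ≈ -2.8284)
j = Rational(31, 47) (j = Mul(31, Rational(1, 47)) = Rational(31, 47) ≈ 0.65957)
Mul(Mul(Function('H')(-2), O), j) = Mul(Mul(Add(-2, Mul(-2, -2)), Mul(-2, Pow(2, Rational(1, 2)))), Rational(31, 47)) = Mul(Mul(Add(-2, 4), Mul(-2, Pow(2, Rational(1, 2)))), Rational(31, 47)) = Mul(Mul(2, Mul(-2, Pow(2, Rational(1, 2)))), Rational(31, 47)) = Mul(Mul(-4, Pow(2, Rational(1, 2))), Rational(31, 47)) = Mul(Rational(-124, 47), Pow(2, Rational(1, 2)))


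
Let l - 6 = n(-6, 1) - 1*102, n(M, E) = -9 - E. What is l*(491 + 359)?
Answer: -90100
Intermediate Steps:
l = -106 (l = 6 + ((-9 - 1*1) - 1*102) = 6 + ((-9 - 1) - 102) = 6 + (-10 - 102) = 6 - 112 = -106)
l*(491 + 359) = -106*(491 + 359) = -106*850 = -90100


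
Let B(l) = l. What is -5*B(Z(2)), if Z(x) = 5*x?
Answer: -50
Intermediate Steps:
-5*B(Z(2)) = -25*2 = -5*10 = -50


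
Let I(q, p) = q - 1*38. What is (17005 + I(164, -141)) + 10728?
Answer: 27859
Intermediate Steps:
I(q, p) = -38 + q (I(q, p) = q - 38 = -38 + q)
(17005 + I(164, -141)) + 10728 = (17005 + (-38 + 164)) + 10728 = (17005 + 126) + 10728 = 17131 + 10728 = 27859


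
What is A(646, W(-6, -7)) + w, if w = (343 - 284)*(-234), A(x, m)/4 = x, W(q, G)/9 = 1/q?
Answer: -11222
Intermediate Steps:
W(q, G) = 9/q
A(x, m) = 4*x
w = -13806 (w = 59*(-234) = -13806)
A(646, W(-6, -7)) + w = 4*646 - 13806 = 2584 - 13806 = -11222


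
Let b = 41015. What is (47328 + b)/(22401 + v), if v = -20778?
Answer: 88343/1623 ≈ 54.432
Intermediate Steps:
(47328 + b)/(22401 + v) = (47328 + 41015)/(22401 - 20778) = 88343/1623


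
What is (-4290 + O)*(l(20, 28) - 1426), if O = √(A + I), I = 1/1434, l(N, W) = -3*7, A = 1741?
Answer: 6207630 - 1447*√3580117230/1434 ≈ 6.1473e+6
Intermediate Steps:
l(N, W) = -21
I = 1/1434 ≈ 0.00069735
O = √3580117230/1434 (O = √(1741 + 1/1434) = √(2496595/1434) = √3580117230/1434 ≈ 41.725)
(-4290 + O)*(l(20, 28) - 1426) = (-4290 + √3580117230/1434)*(-21 - 1426) = (-4290 + √3580117230/1434)*(-1447) = 6207630 - 1447*√3580117230/1434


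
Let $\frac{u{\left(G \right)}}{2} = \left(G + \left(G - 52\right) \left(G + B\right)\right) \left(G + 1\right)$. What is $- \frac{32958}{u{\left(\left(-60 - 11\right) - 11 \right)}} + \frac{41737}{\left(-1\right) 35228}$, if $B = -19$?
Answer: $- \frac{623564081}{533122938} \approx -1.1696$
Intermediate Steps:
$u{\left(G \right)} = 2 \left(1 + G\right) \left(G + \left(-52 + G\right) \left(-19 + G\right)\right)$ ($u{\left(G \right)} = 2 \left(G + \left(G - 52\right) \left(G - 19\right)\right) \left(G + 1\right) = 2 \left(G + \left(-52 + G\right) \left(-19 + G\right)\right) \left(1 + G\right) = 2 \left(1 + G\right) \left(G + \left(-52 + G\right) \left(-19 + G\right)\right)$)
$- \frac{32958}{u{\left(\left(-60 - 11\right) - 11 \right)}} + \frac{41737}{\left(-1\right) 35228} = - \frac{32958}{1976 - 138 \left(\left(-60 - 11\right) - 11\right)^{2} + 2 \left(\left(-60 - 11\right) - 11\right)^{3} + 1836 \left(\left(-60 - 11\right) - 11\right)} + \frac{41737}{\left(-1\right) 35228} = - \frac{32958}{1976 - 138 \left(-71 - 11\right)^{2} + 2 \left(-71 - 11\right)^{3} + 1836 \left(-71 - 11\right)} + \frac{41737}{-35228} = - \frac{32958}{1976 - 138 \left(-82\right)^{2} + 2 \left(-82\right)^{3} + 1836 \left(-82\right)} + 41737 \left(- \frac{1}{35228}\right) = - \frac{32958}{1976 - 927912 + 2 \left(-551368\right) - 150552} - \frac{41737}{35228} = - \frac{32958}{1976 - 927912 - 1102736 - 150552} - \frac{41737}{35228} = - \frac{32958}{-2179224} - \frac{41737}{35228} = \left(-32958\right) \left(- \frac{1}{2179224}\right) - \frac{41737}{35228} = \frac{1831}{121068} - \frac{41737}{35228} = - \frac{623564081}{533122938}$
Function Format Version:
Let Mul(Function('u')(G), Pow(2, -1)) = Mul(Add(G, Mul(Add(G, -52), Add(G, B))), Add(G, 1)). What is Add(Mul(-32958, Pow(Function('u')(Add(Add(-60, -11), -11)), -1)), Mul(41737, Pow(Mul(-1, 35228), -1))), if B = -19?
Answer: Rational(-623564081, 533122938) ≈ -1.1696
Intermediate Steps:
Function('u')(G) = Mul(2, Add(1, G), Add(G, Mul(Add(-52, G), Add(-19, G)))) (Function('u')(G) = Mul(2, Mul(Add(G, Mul(Add(G, -52), Add(G, -19))), Add(G, 1))) = Mul(2, Mul(Add(G, Mul(Add(-52, G), Add(-19, G))), Add(1, G))) = Mul(2, Mul(Add(1, G), Add(G, Mul(Add(-52, G), Add(-19, G))))) = Mul(2, Add(1, G), Add(G, Mul(Add(-52, G), Add(-19, G)))))
Add(Mul(-32958, Pow(Function('u')(Add(Add(-60, -11), -11)), -1)), Mul(41737, Pow(Mul(-1, 35228), -1))) = Add(Mul(-32958, Pow(Add(1976, Mul(-138, Pow(Add(Add(-60, -11), -11), 2)), Mul(2, Pow(Add(Add(-60, -11), -11), 3)), Mul(1836, Add(Add(-60, -11), -11))), -1)), Mul(41737, Pow(Mul(-1, 35228), -1))) = Add(Mul(-32958, Pow(Add(1976, Mul(-138, Pow(Add(-71, -11), 2)), Mul(2, Pow(Add(-71, -11), 3)), Mul(1836, Add(-71, -11))), -1)), Mul(41737, Pow(-35228, -1))) = Add(Mul(-32958, Pow(Add(1976, Mul(-138, Pow(-82, 2)), Mul(2, Pow(-82, 3)), Mul(1836, -82)), -1)), Mul(41737, Rational(-1, 35228))) = Add(Mul(-32958, Pow(Add(1976, Mul(-138, 6724), Mul(2, -551368), -150552), -1)), Rational(-41737, 35228)) = Add(Mul(-32958, Pow(Add(1976, -927912, -1102736, -150552), -1)), Rational(-41737, 35228)) = Add(Mul(-32958, Pow(-2179224, -1)), Rational(-41737, 35228)) = Add(Mul(-32958, Rational(-1, 2179224)), Rational(-41737, 35228)) = Add(Rational(1831, 121068), Rational(-41737, 35228)) = Rational(-623564081, 533122938)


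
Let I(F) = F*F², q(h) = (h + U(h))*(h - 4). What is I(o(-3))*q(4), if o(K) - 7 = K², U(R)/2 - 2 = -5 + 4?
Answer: 0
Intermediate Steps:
U(R) = 2 (U(R) = 4 + 2*(-5 + 4) = 4 + 2*(-1) = 4 - 2 = 2)
q(h) = (-4 + h)*(2 + h) (q(h) = (h + 2)*(h - 4) = (2 + h)*(-4 + h) = (-4 + h)*(2 + h))
o(K) = 7 + K²
I(F) = F³
I(o(-3))*q(4) = (7 + (-3)²)³*(-8 + 4² - 2*4) = (7 + 9)³*(-8 + 16 - 8) = 16³*0 = 4096*0 = 0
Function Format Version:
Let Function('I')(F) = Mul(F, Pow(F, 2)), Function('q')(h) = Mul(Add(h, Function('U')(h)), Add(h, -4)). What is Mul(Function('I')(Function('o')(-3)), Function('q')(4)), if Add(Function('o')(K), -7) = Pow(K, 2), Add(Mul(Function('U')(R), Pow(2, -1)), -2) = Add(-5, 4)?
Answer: 0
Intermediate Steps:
Function('U')(R) = 2 (Function('U')(R) = Add(4, Mul(2, Add(-5, 4))) = Add(4, Mul(2, -1)) = Add(4, -2) = 2)
Function('q')(h) = Mul(Add(-4, h), Add(2, h)) (Function('q')(h) = Mul(Add(h, 2), Add(h, -4)) = Mul(Add(2, h), Add(-4, h)) = Mul(Add(-4, h), Add(2, h)))
Function('o')(K) = Add(7, Pow(K, 2))
Function('I')(F) = Pow(F, 3)
Mul(Function('I')(Function('o')(-3)), Function('q')(4)) = Mul(Pow(Add(7, Pow(-3, 2)), 3), Add(-8, Pow(4, 2), Mul(-2, 4))) = Mul(Pow(Add(7, 9), 3), Add(-8, 16, -8)) = Mul(Pow(16, 3), 0) = Mul(4096, 0) = 0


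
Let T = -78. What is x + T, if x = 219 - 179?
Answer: -38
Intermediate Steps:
x = 40
x + T = 40 - 78 = -38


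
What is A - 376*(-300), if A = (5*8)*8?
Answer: 113120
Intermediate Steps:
A = 320 (A = 40*8 = 320)
A - 376*(-300) = 320 - 376*(-300) = 320 + 112800 = 113120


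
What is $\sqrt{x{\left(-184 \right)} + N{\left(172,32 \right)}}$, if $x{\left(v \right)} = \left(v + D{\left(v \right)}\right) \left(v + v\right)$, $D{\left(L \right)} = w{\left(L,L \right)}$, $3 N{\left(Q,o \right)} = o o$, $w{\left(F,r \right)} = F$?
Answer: $\frac{16 \sqrt{4773}}{3} \approx 368.46$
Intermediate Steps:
$N{\left(Q,o \right)} = \frac{o^{2}}{3}$ ($N{\left(Q,o \right)} = \frac{o o}{3} = \frac{o^{2}}{3}$)
$D{\left(L \right)} = L$
$x{\left(v \right)} = 4 v^{2}$ ($x{\left(v \right)} = \left(v + v\right) \left(v + v\right) = 2 v 2 v = 4 v^{2}$)
$\sqrt{x{\left(-184 \right)} + N{\left(172,32 \right)}} = \sqrt{4 \left(-184\right)^{2} + \frac{32^{2}}{3}} = \sqrt{4 \cdot 33856 + \frac{1}{3} \cdot 1024} = \sqrt{135424 + \frac{1024}{3}} = \sqrt{\frac{407296}{3}} = \frac{16 \sqrt{4773}}{3}$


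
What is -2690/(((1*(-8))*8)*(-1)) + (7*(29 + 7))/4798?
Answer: -3222623/76768 ≈ -41.979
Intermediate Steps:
-2690/(((1*(-8))*8)*(-1)) + (7*(29 + 7))/4798 = -2690/(-8*8*(-1)) + (7*36)*(1/4798) = -2690/((-64*(-1))) + 252*(1/4798) = -2690/64 + 126/2399 = -2690*1/64 + 126/2399 = -1345/32 + 126/2399 = -3222623/76768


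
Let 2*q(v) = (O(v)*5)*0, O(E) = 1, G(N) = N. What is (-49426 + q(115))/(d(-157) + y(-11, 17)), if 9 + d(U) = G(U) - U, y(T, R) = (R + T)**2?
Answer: -49426/27 ≈ -1830.6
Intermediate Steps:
q(v) = 0 (q(v) = ((1*5)*0)/2 = (5*0)/2 = (1/2)*0 = 0)
d(U) = -9 (d(U) = -9 + (U - U) = -9 + 0 = -9)
(-49426 + q(115))/(d(-157) + y(-11, 17)) = (-49426 + 0)/(-9 + (17 - 11)**2) = -49426/(-9 + 6**2) = -49426/(-9 + 36) = -49426/27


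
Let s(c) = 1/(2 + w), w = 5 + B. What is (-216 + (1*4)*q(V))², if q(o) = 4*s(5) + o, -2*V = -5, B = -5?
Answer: 39204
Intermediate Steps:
w = 0 (w = 5 - 5 = 0)
s(c) = ½ (s(c) = 1/(2 + 0) = 1/2 = ½)
V = 5/2 (V = -½*(-5) = 5/2 ≈ 2.5000)
q(o) = 2 + o (q(o) = 4*(½) + o = 2 + o)
(-216 + (1*4)*q(V))² = (-216 + (1*4)*(2 + 5/2))² = (-216 + 4*(9/2))² = (-216 + 18)² = (-198)² = 39204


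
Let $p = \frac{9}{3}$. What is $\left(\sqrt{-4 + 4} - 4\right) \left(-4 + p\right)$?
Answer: $4$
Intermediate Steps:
$p = 3$ ($p = 9 \cdot \frac{1}{3} = 3$)
$\left(\sqrt{-4 + 4} - 4\right) \left(-4 + p\right) = \left(\sqrt{-4 + 4} - 4\right) \left(-4 + 3\right) = \left(\sqrt{0} - 4\right) \left(-1\right) = \left(0 - 4\right) \left(-1\right) = \left(-4\right) \left(-1\right) = 4$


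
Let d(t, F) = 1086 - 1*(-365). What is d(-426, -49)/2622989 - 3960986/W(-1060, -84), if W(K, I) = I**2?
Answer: -5194806234449/9253905192 ≈ -561.36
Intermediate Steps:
d(t, F) = 1451 (d(t, F) = 1086 + 365 = 1451)
d(-426, -49)/2622989 - 3960986/W(-1060, -84) = 1451/2622989 - 3960986/((-84)**2) = 1451*(1/2622989) - 3960986/7056 = 1451/2622989 - 3960986*1/7056 = 1451/2622989 - 1980493/3528 = -5194806234449/9253905192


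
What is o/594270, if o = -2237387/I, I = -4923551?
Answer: 2237387/2925918652770 ≈ 7.6468e-7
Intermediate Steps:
o = 2237387/4923551 (o = -2237387/(-4923551) = -2237387*(-1/4923551) = 2237387/4923551 ≈ 0.45443)
o/594270 = (2237387/4923551)/594270 = (2237387/4923551)*(1/594270) = 2237387/2925918652770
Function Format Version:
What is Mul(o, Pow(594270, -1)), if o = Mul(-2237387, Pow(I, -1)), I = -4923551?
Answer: Rational(2237387, 2925918652770) ≈ 7.6468e-7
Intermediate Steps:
o = Rational(2237387, 4923551) (o = Mul(-2237387, Pow(-4923551, -1)) = Mul(-2237387, Rational(-1, 4923551)) = Rational(2237387, 4923551) ≈ 0.45443)
Mul(o, Pow(594270, -1)) = Mul(Rational(2237387, 4923551), Pow(594270, -1)) = Mul(Rational(2237387, 4923551), Rational(1, 594270)) = Rational(2237387, 2925918652770)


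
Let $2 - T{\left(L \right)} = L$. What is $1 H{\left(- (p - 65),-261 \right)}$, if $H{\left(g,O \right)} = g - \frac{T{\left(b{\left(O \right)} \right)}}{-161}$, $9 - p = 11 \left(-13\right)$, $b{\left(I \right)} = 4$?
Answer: $- \frac{14009}{161} \approx -87.012$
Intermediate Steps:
$p = 152$ ($p = 9 - 11 \left(-13\right) = 9 - -143 = 9 + 143 = 152$)
$T{\left(L \right)} = 2 - L$
$H{\left(g,O \right)} = - \frac{2}{161} + g$ ($H{\left(g,O \right)} = g - \frac{2 - 4}{-161} = g - \left(2 - 4\right) \left(- \frac{1}{161}\right) = g - \left(-2\right) \left(- \frac{1}{161}\right) = g - \frac{2}{161} = - \frac{2}{161} + g$)
$1 H{\left(- (p - 65),-261 \right)} = 1 \left(- \frac{2}{161} - \left(152 - 65\right)\right) = 1 \left(- \frac{2}{161} - 87\right) = 1 \left(- \frac{14009}{161}\right) = - \frac{14009}{161}$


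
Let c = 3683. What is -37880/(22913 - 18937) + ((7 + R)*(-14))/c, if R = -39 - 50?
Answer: -16868449/1830451 ≈ -9.2155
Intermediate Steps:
R = -89
-37880/(22913 - 18937) + ((7 + R)*(-14))/c = -37880/(22913 - 18937) + ((7 - 89)*(-14))/3683 = -37880/3976 - 82*(-14)*(1/3683) = -37880*1/3976 + 1148*(1/3683) = -4735/497 + 1148/3683 = -16868449/1830451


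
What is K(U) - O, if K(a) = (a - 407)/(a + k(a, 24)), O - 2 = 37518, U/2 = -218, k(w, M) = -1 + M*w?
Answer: -409004677/10901 ≈ -37520.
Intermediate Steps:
U = -436 (U = 2*(-218) = -436)
O = 37520 (O = 2 + 37518 = 37520)
K(a) = (-407 + a)/(-1 + 25*a) (K(a) = (a - 407)/(a + (-1 + 24*a)) = (-407 + a)/(-1 + 25*a))
K(U) - O = (-407 - 436)/(-1 + 25*(-436)) - 1*37520 = -843/(-1 - 10900) - 37520 = -843/(-10901) - 37520 = -1/10901*(-843) - 37520 = 843/10901 - 37520 = -409004677/10901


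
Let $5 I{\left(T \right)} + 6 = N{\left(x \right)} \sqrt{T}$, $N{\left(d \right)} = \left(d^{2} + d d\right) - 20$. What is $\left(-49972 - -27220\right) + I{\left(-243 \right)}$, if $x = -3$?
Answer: $- \frac{113766}{5} - \frac{18 i \sqrt{3}}{5} \approx -22753.0 - 6.2354 i$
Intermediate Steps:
$N{\left(d \right)} = -20 + 2 d^{2}$ ($N{\left(d \right)} = \left(d^{2} + d^{2}\right) - 20 = 2 d^{2} - 20 = -20 + 2 d^{2}$)
$I{\left(T \right)} = - \frac{6}{5} - \frac{2 \sqrt{T}}{5}$ ($I{\left(T \right)} = - \frac{6}{5} + \frac{\left(-20 + 2 \left(-3\right)^{2}\right) \sqrt{T}}{5} = - \frac{6}{5} + \frac{\left(-20 + 2 \cdot 9\right) \sqrt{T}}{5} = - \frac{6}{5} + \frac{\left(-20 + 18\right) \sqrt{T}}{5} = - \frac{6}{5} + \frac{\left(-2\right) \sqrt{T}}{5} = - \frac{6}{5} - \frac{2 \sqrt{T}}{5}$)
$\left(-49972 - -27220\right) + I{\left(-243 \right)} = \left(-49972 - -27220\right) - \left(\frac{6}{5} + \frac{2 \sqrt{-243}}{5}\right) = \left(-49972 + 27220\right) - \left(\frac{6}{5} + \frac{2 \cdot 9 i \sqrt{3}}{5}\right) = -22752 - \left(\frac{6}{5} + \frac{18 i \sqrt{3}}{5}\right) = - \frac{113766}{5} - \frac{18 i \sqrt{3}}{5}$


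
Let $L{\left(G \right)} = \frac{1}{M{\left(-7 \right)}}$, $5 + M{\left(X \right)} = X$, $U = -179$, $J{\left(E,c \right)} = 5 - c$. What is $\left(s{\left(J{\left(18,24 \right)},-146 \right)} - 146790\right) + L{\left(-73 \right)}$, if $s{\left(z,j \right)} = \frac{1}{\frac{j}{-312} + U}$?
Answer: $- \frac{49059009203}{334212} \approx -1.4679 \cdot 10^{5}$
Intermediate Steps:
$M{\left(X \right)} = -5 + X$
$s{\left(z,j \right)} = \frac{1}{-179 - \frac{j}{312}}$ ($s{\left(z,j \right)} = \frac{1}{\frac{j}{-312} - 179} = \frac{1}{j \left(- \frac{1}{312}\right) - 179} = \frac{1}{- \frac{j}{312} - 179} = \frac{1}{-179 - \frac{j}{312}}$)
$L{\left(G \right)} = - \frac{1}{12}$ ($L{\left(G \right)} = \frac{1}{-5 - 7} = \frac{1}{-12} = - \frac{1}{12}$)
$\left(s{\left(J{\left(18,24 \right)},-146 \right)} - 146790\right) + L{\left(-73 \right)} = \left(- \frac{312}{55848 - 146} - 146790\right) - \frac{1}{12} = \left(- \frac{312}{55702} - 146790\right) - \frac{1}{12} = \left(\left(-312\right) \frac{1}{55702} - 146790\right) - \frac{1}{12} = \left(- \frac{156}{27851} - 146790\right) - \frac{1}{12} = - \frac{4088248446}{27851} - \frac{1}{12} = - \frac{49059009203}{334212}$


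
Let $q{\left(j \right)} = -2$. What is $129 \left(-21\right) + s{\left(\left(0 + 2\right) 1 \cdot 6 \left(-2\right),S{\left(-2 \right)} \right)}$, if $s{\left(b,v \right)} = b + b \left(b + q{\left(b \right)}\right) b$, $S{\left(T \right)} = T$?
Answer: $-17709$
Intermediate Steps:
$s{\left(b,v \right)} = b + b^{2} \left(-2 + b\right)$ ($s{\left(b,v \right)} = b + b \left(b - 2\right) b = b + b \left(-2 + b\right) b = b + b b \left(-2 + b\right) = b + b^{2} \left(-2 + b\right)$)
$129 \left(-21\right) + s{\left(\left(0 + 2\right) 1 \cdot 6 \left(-2\right),S{\left(-2 \right)} \right)} = 129 \left(-21\right) + \left(0 + 2\right) 1 \cdot 6 \left(-2\right) \left(1 + \left(\left(0 + 2\right) 1 \cdot 6 \left(-2\right)\right)^{2} - 2 \left(0 + 2\right) 1 \cdot 6 \left(-2\right)\right) = -2709 + 2 \cdot 6 \left(-2\right) \left(1 + \left(2 \cdot 6 \left(-2\right)\right)^{2} - 2 \cdot 2 \cdot 6 \left(-2\right)\right) = -2709 + 2 \left(-12\right) \left(1 + \left(2 \left(-12\right)\right)^{2} - 2 \cdot 2 \left(-12\right)\right) = -2709 - 24 \left(1 + \left(-24\right)^{2} - -48\right) = -2709 - 24 \left(1 + 576 + 48\right) = -2709 - 15000 = -17709$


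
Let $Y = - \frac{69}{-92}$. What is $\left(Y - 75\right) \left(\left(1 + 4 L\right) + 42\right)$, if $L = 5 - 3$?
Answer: $- \frac{15147}{4} \approx -3786.8$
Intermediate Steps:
$L = 2$
$Y = \frac{3}{4}$ ($Y = \left(-69\right) \left(- \frac{1}{92}\right) = \frac{3}{4} \approx 0.75$)
$\left(Y - 75\right) \left(\left(1 + 4 L\right) + 42\right) = \left(\frac{3}{4} - 75\right) \left(\left(1 + 4 \cdot 2\right) + 42\right) = - \frac{297 \left(\left(1 + 8\right) + 42\right)}{4} = - \frac{297 \left(9 + 42\right)}{4} = \left(- \frac{297}{4}\right) 51 = - \frac{15147}{4}$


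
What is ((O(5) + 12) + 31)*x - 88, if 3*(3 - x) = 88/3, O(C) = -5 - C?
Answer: -935/3 ≈ -311.67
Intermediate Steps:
x = -61/9 (x = 3 - 88/(3*3) = 3 - ⅓*88/3 = 3 - 88/9 = -61/9 ≈ -6.7778)
((O(5) + 12) + 31)*x - 88 = (((-5 - 1*5) + 12) + 31)*(-61/9) - 88 = (((-5 - 5) + 12) + 31)*(-61/9) - 88 = ((-10 + 12) + 31)*(-61/9) - 88 = (2 + 31)*(-61/9) - 88 = 33*(-61/9) - 88 = -671/3 - 88 = -935/3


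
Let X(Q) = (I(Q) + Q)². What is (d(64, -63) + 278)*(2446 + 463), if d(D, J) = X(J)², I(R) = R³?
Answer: 11383293828459804907498702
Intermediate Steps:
X(Q) = (Q + Q³)² (X(Q) = (Q³ + Q)² = (Q + Q³)²)
d(D, J) = J⁴*(1 + J²)⁴ (d(D, J) = (J²*(1 + J²)²)² = J⁴*(1 + J²)⁴)
(d(64, -63) + 278)*(2446 + 463) = ((-63)⁴*(1 + (-63)²)⁴ + 278)*(2446 + 463) = (15752961*(1 + 3969)⁴ + 278)*2909 = (15752961*3970⁴ + 278)*2909 = (15752961*248405968810000 + 278)*2909 = (3913129538831146410000 + 278)*2909 = 3913129538831146410278*2909 = 11383293828459804907498702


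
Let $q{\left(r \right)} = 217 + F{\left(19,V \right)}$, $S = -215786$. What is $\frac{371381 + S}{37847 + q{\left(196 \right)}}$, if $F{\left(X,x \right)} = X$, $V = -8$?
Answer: $\frac{155595}{38083} \approx 4.0857$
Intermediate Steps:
$q{\left(r \right)} = 236$ ($q{\left(r \right)} = 217 + 19 = 236$)
$\frac{371381 + S}{37847 + q{\left(196 \right)}} = \frac{371381 - 215786}{37847 + 236} = \frac{155595}{38083}$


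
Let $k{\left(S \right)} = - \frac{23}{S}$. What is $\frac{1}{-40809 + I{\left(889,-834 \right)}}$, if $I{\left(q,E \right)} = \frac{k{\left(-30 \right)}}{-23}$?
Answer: $- \frac{30}{1224271} \approx -2.4504 \cdot 10^{-5}$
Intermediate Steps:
$I{\left(q,E \right)} = - \frac{1}{30}$ ($I{\left(q,E \right)} = \frac{\left(-23\right) \frac{1}{-30}}{-23} = \left(-23\right) \left(- \frac{1}{30}\right) \left(- \frac{1}{23}\right) = \frac{23}{30} \left(- \frac{1}{23}\right) = - \frac{1}{30}$)
$\frac{1}{-40809 + I{\left(889,-834 \right)}} = \frac{1}{-40809 - \frac{1}{30}} = \frac{1}{- \frac{1224271}{30}} = - \frac{30}{1224271}$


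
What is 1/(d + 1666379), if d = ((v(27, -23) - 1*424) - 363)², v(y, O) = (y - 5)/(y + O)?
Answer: 4/9108485 ≈ 4.3915e-7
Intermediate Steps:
v(y, O) = (-5 + y)/(O + y)
d = 2442969/4 (d = (((-5 + 27)/(-23 + 27) - 1*424) - 363)² = ((22/4 - 424) - 363)² = (((¼)*22 - 424) - 363)² = ((11/2 - 424) - 363)² = (-837/2 - 363)² = (-1563/2)² = 2442969/4 ≈ 6.1074e+5)
1/(d + 1666379) = 1/(2442969/4 + 1666379) = 1/(9108485/4) = 4/9108485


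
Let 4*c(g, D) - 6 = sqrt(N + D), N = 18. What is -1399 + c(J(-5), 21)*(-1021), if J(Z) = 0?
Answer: -5861/2 - 1021*sqrt(39)/4 ≈ -4524.5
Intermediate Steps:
c(g, D) = 3/2 + sqrt(18 + D)/4
-1399 + c(J(-5), 21)*(-1021) = -1399 + (3/2 + sqrt(18 + 21)/4)*(-1021) = -1399 + (3/2 + sqrt(39)/4)*(-1021) = -1399 + (-3063/2 - 1021*sqrt(39)/4) = -5861/2 - 1021*sqrt(39)/4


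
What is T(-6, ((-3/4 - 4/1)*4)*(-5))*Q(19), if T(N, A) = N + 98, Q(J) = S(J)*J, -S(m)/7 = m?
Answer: -232484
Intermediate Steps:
S(m) = -7*m
Q(J) = -7*J² (Q(J) = (-7*J)*J = -7*J²)
T(N, A) = 98 + N
T(-6, ((-3/4 - 4/1)*4)*(-5))*Q(19) = (98 - 6)*(-7*19²) = 92*(-7*361) = 92*(-2527) = -232484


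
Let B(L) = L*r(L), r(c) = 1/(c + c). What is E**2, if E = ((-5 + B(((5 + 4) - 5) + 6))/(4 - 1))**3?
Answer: 729/64 ≈ 11.391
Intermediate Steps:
r(c) = 1/(2*c)
B(L) = 1/2 (B(L) = L*(1/(2*L)) = 1/2)
E = -27/8 (E = ((-5 + 1/2)/(4 - 1))**3 = (-9/2/3)**3 = (-9/2*1/3)**3 = (-3/2)**3 = -27/8 ≈ -3.3750)
E**2 = (-27/8)**2 = 729/64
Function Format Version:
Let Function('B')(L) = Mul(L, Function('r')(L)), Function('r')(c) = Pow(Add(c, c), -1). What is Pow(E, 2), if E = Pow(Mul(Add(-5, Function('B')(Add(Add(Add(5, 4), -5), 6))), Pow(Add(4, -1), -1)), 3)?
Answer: Rational(729, 64) ≈ 11.391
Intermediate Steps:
Function('r')(c) = Mul(Rational(1, 2), Pow(c, -1)) (Function('r')(c) = Pow(Mul(2, c), -1) = Mul(Rational(1, 2), Pow(c, -1)))
Function('B')(L) = Rational(1, 2) (Function('B')(L) = Mul(L, Mul(Rational(1, 2), Pow(L, -1))) = Rational(1, 2))
E = Rational(-27, 8) (E = Pow(Mul(Add(-5, Rational(1, 2)), Pow(Add(4, -1), -1)), 3) = Pow(Mul(Rational(-9, 2), Pow(3, -1)), 3) = Pow(Mul(Rational(-9, 2), Rational(1, 3)), 3) = Pow(Rational(-3, 2), 3) = Rational(-27, 8) ≈ -3.3750)
Pow(E, 2) = Pow(Rational(-27, 8), 2) = Rational(729, 64)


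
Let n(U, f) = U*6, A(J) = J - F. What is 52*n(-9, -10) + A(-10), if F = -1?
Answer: -2817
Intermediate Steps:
A(J) = 1 + J (A(J) = J - 1*(-1) = J + 1 = 1 + J)
n(U, f) = 6*U
52*n(-9, -10) + A(-10) = 52*(6*(-9)) + (1 - 10) = 52*(-54) - 9 = -2808 - 9 = -2817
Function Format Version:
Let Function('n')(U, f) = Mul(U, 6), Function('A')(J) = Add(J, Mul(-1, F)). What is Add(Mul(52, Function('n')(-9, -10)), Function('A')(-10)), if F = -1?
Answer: -2817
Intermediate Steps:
Function('A')(J) = Add(1, J) (Function('A')(J) = Add(J, Mul(-1, -1)) = Add(J, 1) = Add(1, J))
Function('n')(U, f) = Mul(6, U)
Add(Mul(52, Function('n')(-9, -10)), Function('A')(-10)) = Add(Mul(52, Mul(6, -9)), Add(1, -10)) = Add(Mul(52, -54), -9) = Add(-2808, -9) = -2817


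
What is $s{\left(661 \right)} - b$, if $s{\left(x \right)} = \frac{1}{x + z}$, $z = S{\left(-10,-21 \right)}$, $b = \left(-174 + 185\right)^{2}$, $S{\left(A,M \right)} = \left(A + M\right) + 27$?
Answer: $- \frac{79496}{657} \approx -121.0$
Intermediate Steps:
$S{\left(A,M \right)} = 27 + A + M$
$b = 121$ ($b = 11^{2} = 121$)
$z = -4$ ($z = 27 - 10 - 21 = -4$)
$s{\left(x \right)} = \frac{1}{-4 + x}$ ($s{\left(x \right)} = \frac{1}{x - 4} = \frac{1}{-4 + x}$)
$s{\left(661 \right)} - b = \frac{1}{-4 + 661} - 121 = \frac{1}{657} - 121 = - \frac{79496}{657}$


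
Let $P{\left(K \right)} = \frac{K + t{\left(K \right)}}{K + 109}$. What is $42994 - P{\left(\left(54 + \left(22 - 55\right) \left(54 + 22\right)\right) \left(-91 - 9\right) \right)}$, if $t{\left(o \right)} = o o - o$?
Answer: $- \frac{49665746054}{245509} \approx -2.023 \cdot 10^{5}$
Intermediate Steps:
$t{\left(o \right)} = o^{2} - o$
$P{\left(K \right)} = \frac{K + K \left(-1 + K\right)}{109 + K}$ ($P{\left(K \right)} = \frac{K + K \left(-1 + K\right)}{K + 109} = \frac{K + K \left(-1 + K\right)}{109 + K}$)
$42994 - P{\left(\left(54 + \left(22 - 55\right) \left(54 + 22\right)\right) \left(-91 - 9\right) \right)} = 42994 - \frac{\left(\left(54 + \left(22 - 55\right) \left(54 + 22\right)\right) \left(-91 - 9\right)\right)^{2}}{109 + \left(54 + \left(22 - 55\right) \left(54 + 22\right)\right) \left(-91 - 9\right)} = 42994 - \frac{\left(\left(54 - 2508\right) \left(-100\right)\right)^{2}}{109 + \left(54 - 2508\right) \left(-100\right)} = 42994 - \frac{\left(\left(-2454\right) \left(-100\right)\right)^{2}}{109 - -245400} = 42994 - \frac{245400^{2}}{109 + 245400} = 42994 - \frac{60221160000}{245509} = - \frac{49665746054}{245509}$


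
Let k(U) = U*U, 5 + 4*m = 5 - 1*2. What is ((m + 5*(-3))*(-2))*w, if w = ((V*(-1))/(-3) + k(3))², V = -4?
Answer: 16399/9 ≈ 1822.1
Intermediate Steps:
m = -½ (m = -5/4 + (5 - 1*2)/4 = -5/4 + (5 - 2)/4 = -5/4 + (¼)*3 = -5/4 + ¾ = -½ ≈ -0.50000)
k(U) = U²
w = 529/9 (w = (-4*(-1)/(-3) + 3²)² = (4*(-⅓) + 9)² = (-4/3 + 9)² = (23/3)² = 529/9 ≈ 58.778)
((m + 5*(-3))*(-2))*w = ((-½ + 5*(-3))*(-2))*(529/9) = ((-½ - 15)*(-2))*(529/9) = -31/2*(-2)*(529/9) = 31*(529/9) = 16399/9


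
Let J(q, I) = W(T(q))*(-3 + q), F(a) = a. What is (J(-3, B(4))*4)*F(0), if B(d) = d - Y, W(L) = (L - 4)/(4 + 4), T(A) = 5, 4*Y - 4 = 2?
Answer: 0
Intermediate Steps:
Y = 3/2 (Y = 1 + (¼)*2 = 1 + ½ = 3/2 ≈ 1.5000)
W(L) = -½ + L/8 (W(L) = (-4 + L)/8 = (-4 + L)*(⅛) = -½ + L/8)
B(d) = -3/2 + d (B(d) = d - 1*3/2 = d - 3/2 = -3/2 + d)
J(q, I) = -3/8 + q/8 (J(q, I) = (-½ + (⅛)*5)*(-3 + q) = (-½ + 5/8)*(-3 + q) = (-3 + q)/8 = -3/8 + q/8)
(J(-3, B(4))*4)*F(0) = ((-3/8 + (⅛)*(-3))*4)*0 = ((-3/8 - 3/8)*4)*0 = -¾*4*0 = -3*0 = 0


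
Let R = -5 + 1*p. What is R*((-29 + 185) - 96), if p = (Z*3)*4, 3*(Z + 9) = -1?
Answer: -7020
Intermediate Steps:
Z = -28/3 (Z = -9 + (1/3)*(-1) = -9 - 1/3 = -28/3 ≈ -9.3333)
p = -112 (p = -28/3*3*4 = -28*4 = -112)
R = -117 (R = -5 + 1*(-112) = -5 - 112 = -117)
R*((-29 + 185) - 96) = -117*((-29 + 185) - 96) = -117*(156 - 96) = -117*60 = -7020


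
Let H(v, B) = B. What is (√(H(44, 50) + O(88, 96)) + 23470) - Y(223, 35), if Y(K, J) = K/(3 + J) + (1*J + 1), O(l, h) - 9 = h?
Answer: 890269/38 + √155 ≈ 23441.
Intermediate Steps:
O(l, h) = 9 + h
Y(K, J) = 1 + J + K/(3 + J) (Y(K, J) = K/(3 + J) + (J + 1) = K/(3 + J) + (1 + J) = 1 + J + K/(3 + J))
(√(H(44, 50) + O(88, 96)) + 23470) - Y(223, 35) = (√(50 + (9 + 96)) + 23470) - (3 + 223 + 35² + 4*35)/(3 + 35) = (√(50 + 105) + 23470) - (3 + 223 + 1225 + 140)/38 = (√155 + 23470) - 1591/38 = (23470 + √155) - 1*1591/38 = (23470 + √155) - 1591/38 = 890269/38 + √155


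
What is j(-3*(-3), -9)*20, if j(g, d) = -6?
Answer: -120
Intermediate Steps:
j(-3*(-3), -9)*20 = -6*20 = -120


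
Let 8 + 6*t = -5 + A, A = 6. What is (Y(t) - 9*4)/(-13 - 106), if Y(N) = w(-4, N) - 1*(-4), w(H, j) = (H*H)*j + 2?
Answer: 146/357 ≈ 0.40896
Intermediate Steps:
w(H, j) = 2 + j*H² (w(H, j) = H²*j + 2 = j*H² + 2 = 2 + j*H²)
t = -7/6 (t = -4/3 + (-5 + 6)/6 = -4/3 + (⅙)*1 = -4/3 + ⅙ = -7/6 ≈ -1.1667)
Y(N) = 6 + 16*N (Y(N) = (2 + N*(-4)²) - 1*(-4) = (2 + N*16) + 4 = (2 + 16*N) + 4 = 6 + 16*N)
(Y(t) - 9*4)/(-13 - 106) = ((6 + 16*(-7/6)) - 9*4)/(-13 - 106) = ((6 - 56/3) - 36)/(-119) = (-38/3 - 36)*(-1/119) = -146/3*(-1/119) = 146/357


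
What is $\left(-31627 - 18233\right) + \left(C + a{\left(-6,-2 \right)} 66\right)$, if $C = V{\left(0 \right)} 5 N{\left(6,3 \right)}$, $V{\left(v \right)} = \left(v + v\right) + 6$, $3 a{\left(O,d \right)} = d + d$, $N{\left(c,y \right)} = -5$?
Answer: $-50098$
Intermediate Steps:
$a{\left(O,d \right)} = \frac{2 d}{3}$ ($a{\left(O,d \right)} = \frac{d + d}{3} = \frac{2 d}{3}$)
$V{\left(v \right)} = 6 + 2 v$ ($V{\left(v \right)} = 2 v + 6 = 6 + 2 v$)
$C = -150$ ($C = \left(6 + 2 \cdot 0\right) 5 \left(-5\right) = \left(6 + 0\right) 5 \left(-5\right) = 6 \cdot 5 \left(-5\right) = 30 \left(-5\right) = -150$)
$\left(-31627 - 18233\right) + \left(C + a{\left(-6,-2 \right)} 66\right) = \left(-31627 - 18233\right) - \left(150 - \frac{2}{3} \left(-2\right) 66\right) = -49860 - 238 = -50098$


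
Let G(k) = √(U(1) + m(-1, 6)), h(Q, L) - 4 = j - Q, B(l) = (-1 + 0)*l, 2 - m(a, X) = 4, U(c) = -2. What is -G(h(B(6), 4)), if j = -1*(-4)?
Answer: -2*I ≈ -2.0*I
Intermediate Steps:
m(a, X) = -2 (m(a, X) = 2 - 1*4 = 2 - 4 = -2)
j = 4
B(l) = -l
h(Q, L) = 8 - Q (h(Q, L) = 4 + (4 - Q) = 8 - Q)
G(k) = 2*I (G(k) = √(-2 - 2) = √(-4) = 2*I)
-G(h(B(6), 4)) = -2*I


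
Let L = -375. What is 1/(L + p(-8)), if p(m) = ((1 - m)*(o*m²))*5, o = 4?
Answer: 1/11145 ≈ 8.9726e-5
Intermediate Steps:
p(m) = 20*m²*(1 - m) (p(m) = ((1 - m)*(4*m²))*5 = (4*m²*(1 - m))*5 = 20*m²*(1 - m))
1/(L + p(-8)) = 1/(-375 + 20*(-8)²*(1 - 1*(-8))) = 1/(-375 + 20*64*(1 + 8)) = 1/(-375 + 20*64*9) = 1/(-375 + 11520) = 1/11145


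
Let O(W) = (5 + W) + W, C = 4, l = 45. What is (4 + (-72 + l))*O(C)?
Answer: -299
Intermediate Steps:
O(W) = 5 + 2*W
(4 + (-72 + l))*O(C) = (4 + (-72 + 45))*(5 + 2*4) = (4 - 27)*(5 + 8) = -23*13 = -299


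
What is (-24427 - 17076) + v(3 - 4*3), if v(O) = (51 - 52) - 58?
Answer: -41562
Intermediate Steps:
v(O) = -59 (v(O) = -1 - 58 = -59)
(-24427 - 17076) + v(3 - 4*3) = (-24427 - 17076) - 59 = -41503 - 59 = -41562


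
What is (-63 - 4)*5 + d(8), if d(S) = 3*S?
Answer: -311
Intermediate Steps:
(-63 - 4)*5 + d(8) = (-63 - 4)*5 + 3*8 = -67*5 + 24 = -335 + 24 = -311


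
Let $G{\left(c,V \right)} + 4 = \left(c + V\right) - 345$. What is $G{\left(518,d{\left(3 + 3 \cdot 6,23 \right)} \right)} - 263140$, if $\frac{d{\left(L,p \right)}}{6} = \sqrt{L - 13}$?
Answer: $-262971 + 12 \sqrt{2} \approx -2.6295 \cdot 10^{5}$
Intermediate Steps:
$d{\left(L,p \right)} = 6 \sqrt{-13 + L}$ ($d{\left(L,p \right)} = 6 \sqrt{L - 13} = 6 \sqrt{-13 + L}$)
$G{\left(c,V \right)} = -349 + V + c$ ($G{\left(c,V \right)} = -4 - \left(345 - V - c\right) = -4 + \left(-345 + V + c\right) = -349 + V + c$)
$G{\left(518,d{\left(3 + 3 \cdot 6,23 \right)} \right)} - 263140 = \left(-349 + 6 \sqrt{-13 + \left(3 + 3 \cdot 6\right)} + 518\right) - 263140 = \left(-349 + 6 \sqrt{-13 + \left(3 + 18\right)} + 518\right) - 263140 = \left(-349 + 6 \sqrt{-13 + 21} + 518\right) - 263140 = \left(-349 + 6 \sqrt{8} + 518\right) - 263140 = \left(-349 + 6 \cdot 2 \sqrt{2} + 518\right) - 263140 = \left(-349 + 12 \sqrt{2} + 518\right) - 263140 = \left(169 + 12 \sqrt{2}\right) - 263140 = -262971 + 12 \sqrt{2}$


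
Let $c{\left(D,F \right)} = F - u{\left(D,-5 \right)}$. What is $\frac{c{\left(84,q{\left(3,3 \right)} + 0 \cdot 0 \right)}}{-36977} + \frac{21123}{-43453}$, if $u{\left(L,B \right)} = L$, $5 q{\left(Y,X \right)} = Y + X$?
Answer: $- \frac{3887336313}{8033807905} \approx -0.48387$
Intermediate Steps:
$q{\left(Y,X \right)} = \frac{X}{5} + \frac{Y}{5}$ ($q{\left(Y,X \right)} = \frac{Y + X}{5} = \frac{X + Y}{5} = \frac{X}{5} + \frac{Y}{5}$)
$c{\left(D,F \right)} = F - D$
$\frac{c{\left(84,q{\left(3,3 \right)} + 0 \cdot 0 \right)}}{-36977} + \frac{21123}{-43453} = \frac{\left(\left(\frac{1}{5} \cdot 3 + \frac{1}{5} \cdot 3\right) + 0 \cdot 0\right) - 84}{-36977} + \frac{21123}{-43453} = \left(\left(\left(\frac{3}{5} + \frac{3}{5}\right) + 0\right) - 84\right) \left(- \frac{1}{36977}\right) + 21123 \left(- \frac{1}{43453}\right) = \left(\left(\frac{6}{5} + 0\right) - 84\right) \left(- \frac{1}{36977}\right) - \frac{21123}{43453} = \left(\frac{6}{5} - 84\right) \left(- \frac{1}{36977}\right) - \frac{21123}{43453} = \left(- \frac{414}{5}\right) \left(- \frac{1}{36977}\right) - \frac{21123}{43453} = \frac{414}{184885} - \frac{21123}{43453} = - \frac{3887336313}{8033807905}$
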